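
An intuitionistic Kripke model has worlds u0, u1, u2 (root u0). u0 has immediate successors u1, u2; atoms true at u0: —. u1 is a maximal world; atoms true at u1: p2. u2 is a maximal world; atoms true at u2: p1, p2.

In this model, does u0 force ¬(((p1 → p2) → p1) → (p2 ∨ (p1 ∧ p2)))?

u0 ⊮ ¬(((p1 → p2) → p1) → (p2 ∨ (p1 ∧ p2))) since u0 is accessible from u0 and u0 ⊩ ((p1 → p2) → p1) → (p2 ∨ (p1 ∧ p2)).
u0 ⊩ ((p1 → p2) → p1) → (p2 ∨ (p1 ∧ p2)): every world accessible from u0 that forces (p1 → p2) → p1 (namely u2) also forces p2 ∨ (p1 ∧ p2).

No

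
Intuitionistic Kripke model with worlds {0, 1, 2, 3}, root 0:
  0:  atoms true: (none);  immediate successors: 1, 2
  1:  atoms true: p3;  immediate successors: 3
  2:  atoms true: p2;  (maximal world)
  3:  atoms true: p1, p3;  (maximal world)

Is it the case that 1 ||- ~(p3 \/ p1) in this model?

1 ||-/- ~(p3 \/ p1) since 1 is accessible from 1 and 1 ||- p3 \/ p1.
1 ||- p3 \/ p1 via the disjunct p3.

No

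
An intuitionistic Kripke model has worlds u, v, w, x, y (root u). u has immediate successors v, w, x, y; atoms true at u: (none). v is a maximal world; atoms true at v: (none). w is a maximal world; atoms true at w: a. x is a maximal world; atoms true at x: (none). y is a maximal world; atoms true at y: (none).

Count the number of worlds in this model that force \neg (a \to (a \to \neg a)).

u: does not force it — u \nVdash \neg (a \to (a \to \neg a)) since v is accessible from u and v \Vdash a \to (a \to \neg a).
v: does not force it — v \nVdash \neg (a \to (a \to \neg a)) since v is accessible from v and v \Vdash a \to (a \to \neg a).
w: forces it.
x: does not force it — x \nVdash \neg (a \to (a \to \neg a)) since x is accessible from x and x \Vdash a \to (a \to \neg a).
y: does not force it.
Worlds forcing the formula: {w}.

1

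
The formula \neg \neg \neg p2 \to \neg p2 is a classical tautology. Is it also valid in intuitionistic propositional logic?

Yes

This is triple-negation reduction, which is intuitionistically derivable.
Assume \neg \neg \neg p2 and suppose p2. Then \neg \neg p2 (double-negation introduction), contradicting \neg \neg \neg p2. So \neg p2.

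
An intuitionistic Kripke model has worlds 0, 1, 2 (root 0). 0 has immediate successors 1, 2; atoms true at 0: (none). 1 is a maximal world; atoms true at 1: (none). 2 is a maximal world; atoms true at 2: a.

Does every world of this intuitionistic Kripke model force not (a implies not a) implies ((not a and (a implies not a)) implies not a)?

0 forces not (a implies not a) implies ((not a and (a implies not a)) implies not a): every world accessible from 0 that forces not (a implies not a) (namely 2) also forces (not a and (a implies not a)) implies not a.
Since the root 0 forces not (a implies not a) implies ((not a and (a implies not a)) implies not a) and forcing is persistent (monotone upward), every world forces it.

Yes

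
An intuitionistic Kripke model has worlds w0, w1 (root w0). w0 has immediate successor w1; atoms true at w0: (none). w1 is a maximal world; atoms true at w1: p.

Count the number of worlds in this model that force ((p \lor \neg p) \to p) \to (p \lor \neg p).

1

w0: does not force it — w0 \nVdash ((p \lor \neg p) \to p) \to (p \lor \neg p): already at w0 itself, w0 \Vdash (p \lor \neg p) \to p but w0 \nVdash p \lor \neg p.
w1: forces it.
Worlds forcing the formula: {w1}.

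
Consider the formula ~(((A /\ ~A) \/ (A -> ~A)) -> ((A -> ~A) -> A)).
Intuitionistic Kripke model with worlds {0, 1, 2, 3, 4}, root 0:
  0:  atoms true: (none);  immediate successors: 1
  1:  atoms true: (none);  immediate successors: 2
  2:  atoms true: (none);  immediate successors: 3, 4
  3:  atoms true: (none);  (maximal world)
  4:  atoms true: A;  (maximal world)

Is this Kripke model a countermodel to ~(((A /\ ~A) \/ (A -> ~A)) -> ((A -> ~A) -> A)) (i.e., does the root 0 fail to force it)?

Yes

0 ||-/- ~(((A /\ ~A) \/ (A -> ~A)) -> ((A -> ~A) -> A)) since 4 is accessible from 0 and 4 ||- ((A /\ ~A) \/ (A -> ~A)) -> ((A -> ~A) -> A).
4 ||- ((A /\ ~A) \/ (A -> ~A)) -> ((A -> ~A) -> A) vacuously: no world accessible from 4 forces the antecedent (A /\ ~A) \/ (A -> ~A).
So the root 0 does not force ~(((A /\ ~A) \/ (A -> ~A)) -> ((A -> ~A) -> A)); the model is a countermodel.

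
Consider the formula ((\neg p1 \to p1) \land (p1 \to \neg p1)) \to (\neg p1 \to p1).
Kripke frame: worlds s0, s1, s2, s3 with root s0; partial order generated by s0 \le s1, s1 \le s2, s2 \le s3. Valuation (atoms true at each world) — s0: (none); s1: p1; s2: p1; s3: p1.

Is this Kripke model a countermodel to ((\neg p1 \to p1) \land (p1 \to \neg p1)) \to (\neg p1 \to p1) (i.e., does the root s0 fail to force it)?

s0 \Vdash ((\neg p1 \to p1) \land (p1 \to \neg p1)) \to (\neg p1 \to p1) vacuously: no world accessible from s0 forces the antecedent (\neg p1 \to p1) \land (p1 \to \neg p1).
So the root s0 forces ((\neg p1 \to p1) \land (p1 \to \neg p1)) \to (\neg p1 \to p1); the model is not a countermodel.

No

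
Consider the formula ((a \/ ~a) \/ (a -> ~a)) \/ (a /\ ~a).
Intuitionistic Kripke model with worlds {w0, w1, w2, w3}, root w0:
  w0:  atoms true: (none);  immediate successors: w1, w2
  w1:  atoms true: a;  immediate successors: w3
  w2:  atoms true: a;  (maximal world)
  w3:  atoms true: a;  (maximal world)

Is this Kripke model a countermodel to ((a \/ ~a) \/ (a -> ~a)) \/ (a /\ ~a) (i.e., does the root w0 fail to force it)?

w0 ||-/- ((a \/ ~a) \/ (a -> ~a)) \/ (a /\ ~a): neither disjunct is forced at w0.
w0 ||-/- (a \/ ~a) \/ (a -> ~a): neither disjunct is forced at w0.
w0 ||-/- a \/ ~a: neither disjunct is forced at w0.
w0 lacks atom a, so w0 ||-/- a.
So the root w0 does not force ((a \/ ~a) \/ (a -> ~a)) \/ (a /\ ~a); the model is a countermodel.

Yes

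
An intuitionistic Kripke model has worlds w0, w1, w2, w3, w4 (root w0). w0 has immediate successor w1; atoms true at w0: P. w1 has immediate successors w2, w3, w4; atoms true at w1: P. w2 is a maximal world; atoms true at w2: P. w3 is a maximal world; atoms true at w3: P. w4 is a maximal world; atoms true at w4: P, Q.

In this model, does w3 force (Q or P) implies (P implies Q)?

No

w3 does not force (Q or P) implies (P implies Q): already at w3 itself, w3 forces Q or P but w3 does not force P implies Q.
w3 does not force P implies Q: already at w3 itself, w3 forces P but w3 does not force Q.
w3 lacks atom Q, so w3 does not force Q.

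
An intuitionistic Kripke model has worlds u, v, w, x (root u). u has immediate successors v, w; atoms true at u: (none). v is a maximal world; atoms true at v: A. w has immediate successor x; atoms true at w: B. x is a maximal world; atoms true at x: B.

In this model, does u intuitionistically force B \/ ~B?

u ||-/- B \/ ~B: neither disjunct is forced at u.
u lacks atom B, so u ||-/- B.

No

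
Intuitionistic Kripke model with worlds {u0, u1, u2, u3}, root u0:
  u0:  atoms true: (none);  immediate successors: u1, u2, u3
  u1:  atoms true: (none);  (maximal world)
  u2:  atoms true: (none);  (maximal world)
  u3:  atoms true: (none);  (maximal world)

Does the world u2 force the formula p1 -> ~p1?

Yes

u2 ||- p1 -> ~p1 vacuously: no world accessible from u2 forces the antecedent p1.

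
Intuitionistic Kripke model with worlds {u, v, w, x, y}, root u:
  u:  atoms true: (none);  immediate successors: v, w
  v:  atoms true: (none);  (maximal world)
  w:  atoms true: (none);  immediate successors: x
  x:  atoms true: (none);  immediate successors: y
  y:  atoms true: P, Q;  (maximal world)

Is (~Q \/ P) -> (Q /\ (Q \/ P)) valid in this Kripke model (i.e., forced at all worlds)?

No

Not every world: u ||-/- (~Q \/ P) -> (Q /\ (Q \/ P)).
u ||-/- (~Q \/ P) -> (Q /\ (Q \/ P)): at the accessible world v, v ||- ~Q \/ P but v ||-/- Q /\ (Q \/ P).
v ||-/- Q /\ (Q \/ P) since v fails Q.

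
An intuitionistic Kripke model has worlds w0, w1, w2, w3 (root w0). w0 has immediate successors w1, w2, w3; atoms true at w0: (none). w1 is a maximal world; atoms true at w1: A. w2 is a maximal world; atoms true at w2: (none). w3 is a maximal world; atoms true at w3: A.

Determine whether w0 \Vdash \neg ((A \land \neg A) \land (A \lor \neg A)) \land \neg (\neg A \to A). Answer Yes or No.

No

w0 \nVdash \neg ((A \land \neg A) \land (A \lor \neg A)) \land \neg (\neg A \to A) since w0 fails \neg (\neg A \to A).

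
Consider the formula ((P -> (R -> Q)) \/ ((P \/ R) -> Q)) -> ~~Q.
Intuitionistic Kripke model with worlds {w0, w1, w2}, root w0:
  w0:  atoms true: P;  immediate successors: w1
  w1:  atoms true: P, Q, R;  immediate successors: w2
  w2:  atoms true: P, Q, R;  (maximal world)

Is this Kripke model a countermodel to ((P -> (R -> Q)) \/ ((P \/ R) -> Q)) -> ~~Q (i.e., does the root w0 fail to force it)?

w0 ||- ((P -> (R -> Q)) \/ ((P \/ R) -> Q)) -> ~~Q: every world accessible from w0 that forces (P -> (R -> Q)) \/ ((P \/ R) -> Q) (namely w0, w1, w2) also forces ~~Q.
So the root w0 forces ((P -> (R -> Q)) \/ ((P \/ R) -> Q)) -> ~~Q; the model is not a countermodel.

No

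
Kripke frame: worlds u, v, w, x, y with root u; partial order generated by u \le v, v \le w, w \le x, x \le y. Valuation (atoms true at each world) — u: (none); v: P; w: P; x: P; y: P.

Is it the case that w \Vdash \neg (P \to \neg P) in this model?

Yes

w \Vdash \neg (P \to \neg P): no world accessible from w forces P \to \neg P.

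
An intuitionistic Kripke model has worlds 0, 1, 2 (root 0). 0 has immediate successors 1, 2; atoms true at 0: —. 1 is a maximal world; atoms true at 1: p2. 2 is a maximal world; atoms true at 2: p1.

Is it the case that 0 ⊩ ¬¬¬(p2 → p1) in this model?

0 ⊮ ¬¬¬(p2 → p1) since 2 is accessible from 0 and 2 ⊩ ¬¬(p2 → p1).
2 ⊩ ¬¬(p2 → p1): no world accessible from 2 forces ¬(p2 → p1).

No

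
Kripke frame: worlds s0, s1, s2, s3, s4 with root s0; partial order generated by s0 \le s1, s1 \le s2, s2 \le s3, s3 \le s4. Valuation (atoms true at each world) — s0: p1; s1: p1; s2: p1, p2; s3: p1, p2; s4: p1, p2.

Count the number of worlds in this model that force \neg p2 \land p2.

0

s0: does not force it — s0 \nVdash \neg p2 \land p2 since s0 fails \neg p2.
s1: does not force it — s1 \nVdash \neg p2 \land p2 since s1 fails \neg p2.
s2: does not force it.
s3: does not force it.
s4: does not force it.
Worlds forcing the formula: { }.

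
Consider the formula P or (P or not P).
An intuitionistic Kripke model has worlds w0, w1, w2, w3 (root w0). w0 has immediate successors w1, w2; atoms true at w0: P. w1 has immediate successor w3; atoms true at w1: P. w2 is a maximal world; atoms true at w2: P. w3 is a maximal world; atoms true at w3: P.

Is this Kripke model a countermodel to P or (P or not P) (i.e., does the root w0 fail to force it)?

No

w0 forces P or (P or not P) via the disjunct P.
So the root w0 forces P or (P or not P); the model is not a countermodel.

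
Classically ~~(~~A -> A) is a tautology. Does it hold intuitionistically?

Yes

This is the double negation of double-negation elimination, which is intuitionistically derivable.
By Glivenko's theorem the double negation of any classical propositional tautology is intuitionistically provable; ~~A -> A is classically a tautology.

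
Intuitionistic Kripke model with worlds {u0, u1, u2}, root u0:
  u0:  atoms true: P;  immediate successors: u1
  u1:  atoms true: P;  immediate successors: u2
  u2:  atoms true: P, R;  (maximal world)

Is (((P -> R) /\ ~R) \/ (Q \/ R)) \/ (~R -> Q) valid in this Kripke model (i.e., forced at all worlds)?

Yes

u0 ||- (((P -> R) /\ ~R) \/ (Q \/ R)) \/ (~R -> Q) via the disjunct ~R -> Q.
Since the root u0 forces (((P -> R) /\ ~R) \/ (Q \/ R)) \/ (~R -> Q) and forcing is persistent (monotone upward), every world forces it.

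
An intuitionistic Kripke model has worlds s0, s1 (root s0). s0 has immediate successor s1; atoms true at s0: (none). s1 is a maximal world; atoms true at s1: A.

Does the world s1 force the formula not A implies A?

Yes

s1 forces not A implies A vacuously: no world accessible from s1 forces the antecedent not A.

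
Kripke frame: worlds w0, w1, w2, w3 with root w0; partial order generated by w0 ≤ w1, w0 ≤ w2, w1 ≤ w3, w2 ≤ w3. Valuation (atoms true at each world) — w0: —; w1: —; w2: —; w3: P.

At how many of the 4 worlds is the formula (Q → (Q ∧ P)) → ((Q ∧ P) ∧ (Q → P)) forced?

0

w0: does not force it — w0 ⊮ (Q → (Q ∧ P)) → ((Q ∧ P) ∧ (Q → P)): already at w0 itself, w0 ⊩ Q → (Q ∧ P) but w0 ⊮ (Q ∧ P) ∧ (Q → P).
w1: does not force it.
w2: does not force it.
w3: does not force it.
Worlds forcing the formula: { }.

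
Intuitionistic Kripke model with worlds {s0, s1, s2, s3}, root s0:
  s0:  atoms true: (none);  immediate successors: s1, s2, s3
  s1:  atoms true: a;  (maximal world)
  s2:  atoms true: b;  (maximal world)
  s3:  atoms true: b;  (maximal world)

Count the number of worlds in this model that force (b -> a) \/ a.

s0: does not force it — s0 ||-/- (b -> a) \/ a: neither disjunct is forced at s0.
s1: forces it.
s2: does not force it — s2 ||-/- (b -> a) \/ a: neither disjunct is forced at s2.
s3: does not force it.
Worlds forcing the formula: {s1}.

1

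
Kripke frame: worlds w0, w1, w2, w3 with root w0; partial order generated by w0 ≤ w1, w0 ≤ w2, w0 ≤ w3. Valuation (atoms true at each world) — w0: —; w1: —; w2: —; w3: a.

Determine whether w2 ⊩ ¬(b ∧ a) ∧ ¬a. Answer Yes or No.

Yes

w2 ⊩ ¬(b ∧ a) ∧ ¬a since w2 forces both conjuncts.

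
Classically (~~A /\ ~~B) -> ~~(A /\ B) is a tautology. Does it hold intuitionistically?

This is the distribution of double negation over conjunction, which is intuitionistically derivable.
Assume ~~A, ~~B, and ~(A /\ B). From A we'd get ~B (since A /\ B is refuted), contradicting ~~B; so ~A, contradicting ~~A.

Yes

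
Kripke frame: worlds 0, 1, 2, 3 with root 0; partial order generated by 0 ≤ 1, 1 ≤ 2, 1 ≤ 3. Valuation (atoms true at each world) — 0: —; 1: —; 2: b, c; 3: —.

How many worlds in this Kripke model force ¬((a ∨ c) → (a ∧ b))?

0: does not force it — 0 ⊮ ¬((a ∨ c) → (a ∧ b)) since 3 is accessible from 0 and 3 ⊩ (a ∨ c) → (a ∧ b).
1: does not force it — 1 ⊮ ¬((a ∨ c) → (a ∧ b)) since 3 is accessible from 1 and 3 ⊩ (a ∨ c) → (a ∧ b).
2: forces it.
3: does not force it.
Worlds forcing the formula: {2}.

1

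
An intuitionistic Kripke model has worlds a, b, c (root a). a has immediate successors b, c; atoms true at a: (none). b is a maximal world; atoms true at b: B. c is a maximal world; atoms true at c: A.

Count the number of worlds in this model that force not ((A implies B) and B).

a: does not force it — a does not force not ((A implies B) and B) since b is accessible from a and b forces (A implies B) and B.
b: does not force it — b does not force not ((A implies B) and B) since b is accessible from b and b forces (A implies B) and B.
c: forces it.
Worlds forcing the formula: {c}.

1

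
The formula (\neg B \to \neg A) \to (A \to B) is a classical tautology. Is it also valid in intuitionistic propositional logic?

No

This is the converse of contraposition, which is not intuitionistically valid.
A Kripke countermodel: worlds w0, w1; order generated by w0 \le w1; atoms true at each world — w0:{A}; w1:{A,B}.
w0 \nVdash (\neg B \to \neg A) \to (A \to B): already at w0 itself, w0 \Vdash \neg B \to \neg A but w0 \nVdash A \to B.
w0 \nVdash A \to B: already at w0 itself, w0 \Vdash A but w0 \nVdash B.
w0 lacks atom B, so w0 \nVdash B.
So the root w0 does not force the formula.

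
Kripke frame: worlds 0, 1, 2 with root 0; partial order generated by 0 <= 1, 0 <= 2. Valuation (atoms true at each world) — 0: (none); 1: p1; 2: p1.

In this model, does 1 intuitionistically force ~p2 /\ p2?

No

1 ||-/- ~p2 /\ p2 since 1 fails p2.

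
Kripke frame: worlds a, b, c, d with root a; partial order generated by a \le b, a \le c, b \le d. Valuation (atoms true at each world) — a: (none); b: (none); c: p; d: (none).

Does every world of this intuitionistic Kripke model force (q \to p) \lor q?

a \Vdash (q \to p) \lor q via the disjunct q \to p.
Since the root a forces (q \to p) \lor q and forcing is persistent (monotone upward), every world forces it.

Yes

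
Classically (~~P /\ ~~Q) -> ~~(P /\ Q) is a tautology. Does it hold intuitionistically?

This is the distribution of double negation over conjunction, which is intuitionistically derivable.
Assume ~~P, ~~Q, and ~(P /\ Q). From P we'd get ~Q (since P /\ Q is refuted), contradicting ~~Q; so ~P, contradicting ~~P.

Yes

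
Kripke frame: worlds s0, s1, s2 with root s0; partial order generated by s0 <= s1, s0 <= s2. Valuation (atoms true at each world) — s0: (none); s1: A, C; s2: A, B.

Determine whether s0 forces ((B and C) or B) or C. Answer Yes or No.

s0 does not force ((B and C) or B) or C: neither disjunct is forced at s0.
s0 does not force (B and C) or B: neither disjunct is forced at s0.
s0 does not force B and C since s0 fails B.

No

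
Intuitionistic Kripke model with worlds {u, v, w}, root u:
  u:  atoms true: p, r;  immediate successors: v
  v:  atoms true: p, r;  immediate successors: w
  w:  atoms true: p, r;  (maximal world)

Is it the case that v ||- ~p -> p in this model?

v ||- ~p -> p vacuously: no world accessible from v forces the antecedent ~p.

Yes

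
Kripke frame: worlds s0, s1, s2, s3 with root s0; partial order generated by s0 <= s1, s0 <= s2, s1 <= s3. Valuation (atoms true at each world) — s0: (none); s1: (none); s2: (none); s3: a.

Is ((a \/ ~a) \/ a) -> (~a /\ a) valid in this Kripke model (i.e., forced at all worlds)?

No

Not every world: s0 ||-/- ((a \/ ~a) \/ a) -> (~a /\ a).
s0 ||-/- ((a \/ ~a) \/ a) -> (~a /\ a): at the accessible world s2, s2 ||- (a \/ ~a) \/ a but s2 ||-/- ~a /\ a.
s2 ||-/- ~a /\ a since s2 fails a.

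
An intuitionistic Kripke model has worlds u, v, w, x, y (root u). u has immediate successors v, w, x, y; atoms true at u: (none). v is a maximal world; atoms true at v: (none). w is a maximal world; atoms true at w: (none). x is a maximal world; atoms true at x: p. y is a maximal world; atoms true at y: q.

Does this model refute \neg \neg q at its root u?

Yes

u \nVdash \neg \neg q since v is accessible from u and v \Vdash \neg q.
v \Vdash \neg q: no world accessible from v forces q.
So the root u does not force \neg \neg q; the model is a countermodel.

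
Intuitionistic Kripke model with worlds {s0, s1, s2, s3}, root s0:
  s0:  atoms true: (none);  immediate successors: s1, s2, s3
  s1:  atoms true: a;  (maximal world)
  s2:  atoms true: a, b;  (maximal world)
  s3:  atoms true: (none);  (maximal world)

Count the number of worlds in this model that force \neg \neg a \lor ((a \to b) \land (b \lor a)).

2

s0: does not force it — s0 \nVdash \neg \neg a \lor ((a \to b) \land (b \lor a)): neither disjunct is forced at s0.
s1: forces it.
s2: forces it.
s3: does not force it — s3 \nVdash \neg \neg a \lor ((a \to b) \land (b \lor a)): neither disjunct is forced at s3.
Worlds forcing the formula: {s1, s2}.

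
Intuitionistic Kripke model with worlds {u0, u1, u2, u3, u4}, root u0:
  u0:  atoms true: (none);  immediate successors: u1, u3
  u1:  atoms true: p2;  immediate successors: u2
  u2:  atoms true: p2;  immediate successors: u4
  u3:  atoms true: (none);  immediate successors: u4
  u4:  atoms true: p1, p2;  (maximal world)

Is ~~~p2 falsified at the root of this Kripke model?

u0 ||-/- ~~~p2 since u0 is accessible from u0 and u0 ||- ~~p2.
u0 ||- ~~p2: no world accessible from u0 forces ~p2.
So the root u0 does not force ~~~p2; the model is a countermodel.

Yes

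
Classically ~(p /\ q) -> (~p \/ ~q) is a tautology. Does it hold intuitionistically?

No

This is the constructively invalid direction of De Morgan's law for conjunction, which is not intuitionistically valid.
A Kripke countermodel: worlds w0, w1, w2; order generated by w0 <= w1, w0 <= w2; atoms true at each world — w0:{}; w1:{p}; w2:{q}.
w0 ||-/- ~(p /\ q) -> (~p \/ ~q): already at w0 itself, w0 ||- ~(p /\ q) but w0 ||-/- ~p \/ ~q.
w0 ||-/- ~p \/ ~q: neither disjunct is forced at w0.
w0 ||-/- ~p since w1 is accessible from w0 and w1 ||- p.
So the root w0 does not force the formula.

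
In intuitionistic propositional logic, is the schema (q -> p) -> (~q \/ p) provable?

This is the material-implication-as-disjunction principle, which is not intuitionistically valid.
A Kripke countermodel: worlds u0, u1; order generated by u0 <= u1; atoms true at each world — u0:{}; u1:{p,q}.
u0 ||-/- (q -> p) -> (~q \/ p): already at u0 itself, u0 ||- q -> p but u0 ||-/- ~q \/ p.
u0 ||-/- ~q \/ p: neither disjunct is forced at u0.
u0 ||-/- ~q since u1 is accessible from u0 and u1 ||- q.
So the root u0 does not force the formula.

No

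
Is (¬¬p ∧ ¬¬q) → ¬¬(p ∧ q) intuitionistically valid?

Yes

This is the distribution of double negation over conjunction, which is intuitionistically derivable.
Assume ¬¬p, ¬¬q, and ¬(p ∧ q). From p we'd get ¬q (since p ∧ q is refuted), contradicting ¬¬q; so ¬p, contradicting ¬¬p.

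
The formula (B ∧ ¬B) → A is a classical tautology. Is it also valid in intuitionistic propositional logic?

This is an instance of ex falso quodlibet, which is intuitionistically derivable.
No world can force both B and ¬B, so the antecedent B ∧ ¬B is never forced and the implication holds vacuously at every world.

Yes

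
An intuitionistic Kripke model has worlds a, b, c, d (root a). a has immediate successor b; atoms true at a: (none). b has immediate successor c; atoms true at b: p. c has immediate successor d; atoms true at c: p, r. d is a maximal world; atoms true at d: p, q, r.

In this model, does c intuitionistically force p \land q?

c \nVdash p \land q since c fails q.

No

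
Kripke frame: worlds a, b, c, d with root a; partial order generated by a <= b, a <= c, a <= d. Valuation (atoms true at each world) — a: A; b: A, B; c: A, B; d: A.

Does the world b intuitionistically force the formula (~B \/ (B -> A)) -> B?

b ||- (~B \/ (B -> A)) -> B: every world accessible from b that forces ~B \/ (B -> A) (namely b) also forces B.

Yes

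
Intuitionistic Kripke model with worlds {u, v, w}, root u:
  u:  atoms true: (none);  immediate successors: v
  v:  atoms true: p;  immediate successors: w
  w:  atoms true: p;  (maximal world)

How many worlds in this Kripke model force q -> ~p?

3

u: forces it.
v: forces it.
w: forces it.
Worlds forcing the formula: {u, v, w}.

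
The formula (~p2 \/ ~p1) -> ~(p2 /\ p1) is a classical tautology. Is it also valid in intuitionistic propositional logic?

Yes

This is a constructively valid De Morgan direction (disjunction of negations to negated conjunction), which is intuitionistically derivable.
If ~p2 holds at a world then no accessible world forces p2, hence none forces p2 /\ p1; likewise for ~p1.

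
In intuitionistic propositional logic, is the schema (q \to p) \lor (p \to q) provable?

This is the Gödel–Dummett linearity axiom, which is not intuitionistically valid.
A Kripke countermodel: worlds a, b, c; order generated by a \le b, a \le c; atoms true at each world — a:{}; b:{q}; c:{p}.
a \nVdash (q \to p) \lor (p \to q): neither disjunct is forced at a.
a \nVdash q \to p: at the accessible world b, b \Vdash q but b \nVdash p.
b lacks atom p, so b \nVdash p.
So the root a does not force the formula.

No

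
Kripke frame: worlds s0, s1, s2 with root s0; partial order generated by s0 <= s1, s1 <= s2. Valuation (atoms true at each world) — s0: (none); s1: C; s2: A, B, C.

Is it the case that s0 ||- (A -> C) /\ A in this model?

s0 ||-/- (A -> C) /\ A since s0 fails A.

No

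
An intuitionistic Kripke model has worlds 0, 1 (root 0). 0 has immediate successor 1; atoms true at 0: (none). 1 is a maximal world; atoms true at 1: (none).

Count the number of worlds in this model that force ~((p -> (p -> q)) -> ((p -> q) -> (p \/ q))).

0: forces it.
1: forces it.
Worlds forcing the formula: {0, 1}.

2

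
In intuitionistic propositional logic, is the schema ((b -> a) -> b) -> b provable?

No

This is Peirce's law, which is not intuitionistically valid.
A Kripke countermodel: worlds 0, 1; order generated by 0 <= 1; atoms true at each world — 0:{}; 1:{b}.
0 ||-/- ((b -> a) -> b) -> b: already at 0 itself, 0 ||- (b -> a) -> b but 0 ||-/- b.
0 lacks atom b, so 0 ||-/- b.
So the root 0 does not force the formula.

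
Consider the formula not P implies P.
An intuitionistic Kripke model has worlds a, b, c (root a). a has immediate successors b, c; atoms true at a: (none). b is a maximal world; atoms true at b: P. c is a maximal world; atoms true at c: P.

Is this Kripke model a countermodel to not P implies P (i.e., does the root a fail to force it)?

a forces not P implies P vacuously: no world accessible from a forces the antecedent not P.
So the root a forces not P implies P; the model is not a countermodel.

No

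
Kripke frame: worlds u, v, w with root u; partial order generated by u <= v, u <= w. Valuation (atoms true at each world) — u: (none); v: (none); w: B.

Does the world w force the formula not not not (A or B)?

w does not force not not not (A or B) since w is accessible from w and w forces not not (A or B).
w forces not not (A or B): no world accessible from w forces not (A or B).

No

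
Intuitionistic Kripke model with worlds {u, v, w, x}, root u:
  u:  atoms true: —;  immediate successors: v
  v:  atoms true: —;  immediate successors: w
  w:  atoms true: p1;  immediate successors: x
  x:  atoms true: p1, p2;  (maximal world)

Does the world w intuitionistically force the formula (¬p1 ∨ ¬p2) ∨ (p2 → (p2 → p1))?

Yes

w ⊩ (¬p1 ∨ ¬p2) ∨ (p2 → (p2 → p1)) via the disjunct p2 → (p2 → p1).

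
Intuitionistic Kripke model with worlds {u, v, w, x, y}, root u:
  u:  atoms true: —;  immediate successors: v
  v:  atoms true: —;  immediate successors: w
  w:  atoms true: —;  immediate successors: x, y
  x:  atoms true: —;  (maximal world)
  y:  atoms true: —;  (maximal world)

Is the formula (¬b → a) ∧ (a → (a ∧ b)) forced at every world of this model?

No

Not every world: u ⊮ (¬b → a) ∧ (a → (a ∧ b)).
u ⊮ (¬b → a) ∧ (a → (a ∧ b)) since u fails ¬b → a.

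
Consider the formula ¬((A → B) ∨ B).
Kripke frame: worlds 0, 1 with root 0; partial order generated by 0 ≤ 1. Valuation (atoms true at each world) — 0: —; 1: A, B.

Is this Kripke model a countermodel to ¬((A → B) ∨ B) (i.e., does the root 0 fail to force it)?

0 ⊮ ¬((A → B) ∨ B) since 0 is accessible from 0 and 0 ⊩ (A → B) ∨ B.
0 ⊩ (A → B) ∨ B via the disjunct A → B.
So the root 0 does not force ¬((A → B) ∨ B); the model is a countermodel.

Yes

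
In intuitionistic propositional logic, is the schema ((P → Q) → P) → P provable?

No

This is Peirce's law, which is not intuitionistically valid.
A Kripke countermodel: worlds 0, 1; order generated by 0 ≤ 1; atoms true at each world — 0:{}; 1:{P}.
0 ⊮ ((P → Q) → P) → P: already at 0 itself, 0 ⊩ (P → Q) → P but 0 ⊮ P.
0 lacks atom P, so 0 ⊮ P.
So the root 0 does not force the formula.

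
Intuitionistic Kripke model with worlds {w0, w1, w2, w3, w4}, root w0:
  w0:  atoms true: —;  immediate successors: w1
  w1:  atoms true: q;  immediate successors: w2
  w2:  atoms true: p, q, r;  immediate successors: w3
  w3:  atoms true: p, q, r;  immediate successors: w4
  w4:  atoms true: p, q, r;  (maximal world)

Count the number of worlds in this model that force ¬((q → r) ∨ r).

0

w0: does not force it — w0 ⊮ ¬((q → r) ∨ r) since w2 is accessible from w0 and w2 ⊩ (q → r) ∨ r.
w1: does not force it.
w2: does not force it.
w3: does not force it.
w4: does not force it.
Worlds forcing the formula: { }.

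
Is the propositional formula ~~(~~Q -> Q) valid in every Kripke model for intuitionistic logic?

This is the double negation of double-negation elimination, which is intuitionistically derivable.
By Glivenko's theorem the double negation of any classical propositional tautology is intuitionistically provable; ~~Q -> Q is classically a tautology.

Yes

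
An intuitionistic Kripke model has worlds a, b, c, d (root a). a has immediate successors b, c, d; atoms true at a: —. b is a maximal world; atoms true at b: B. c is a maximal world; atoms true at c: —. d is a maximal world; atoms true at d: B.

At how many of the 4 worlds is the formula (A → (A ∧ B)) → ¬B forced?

1

a: does not force it — a ⊮ (A → (A ∧ B)) → ¬B: already at a itself, a ⊩ A → (A ∧ B) but a ⊮ ¬B.
b: does not force it — b ⊮ (A → (A ∧ B)) → ¬B: already at b itself, b ⊩ A → (A ∧ B) but b ⊮ ¬B.
c: forces it.
d: does not force it.
Worlds forcing the formula: {c}.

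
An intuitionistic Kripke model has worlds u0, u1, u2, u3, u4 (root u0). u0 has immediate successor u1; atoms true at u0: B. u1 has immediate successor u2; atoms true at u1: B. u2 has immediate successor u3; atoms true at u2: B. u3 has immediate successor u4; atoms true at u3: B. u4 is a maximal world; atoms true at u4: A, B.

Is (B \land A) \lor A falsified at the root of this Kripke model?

u0 \nVdash (B \land A) \lor A: neither disjunct is forced at u0.
u0 \nVdash B \land A since u0 fails A.
So the root u0 does not force (B \land A) \lor A; the model is a countermodel.

Yes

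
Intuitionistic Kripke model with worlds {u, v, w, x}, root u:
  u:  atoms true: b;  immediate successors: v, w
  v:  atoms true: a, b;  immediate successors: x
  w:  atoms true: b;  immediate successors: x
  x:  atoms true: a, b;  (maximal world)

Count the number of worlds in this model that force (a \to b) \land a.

2

u: does not force it — u \nVdash (a \to b) \land a since u fails a.
v: forces it.
w: does not force it — w \nVdash (a \to b) \land a since w fails a.
x: forces it.
Worlds forcing the formula: {v, x}.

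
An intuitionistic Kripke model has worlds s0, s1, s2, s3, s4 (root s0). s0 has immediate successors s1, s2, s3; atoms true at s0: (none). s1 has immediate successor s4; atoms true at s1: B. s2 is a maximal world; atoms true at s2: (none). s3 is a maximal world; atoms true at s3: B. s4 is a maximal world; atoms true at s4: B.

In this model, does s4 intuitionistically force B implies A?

s4 does not force B implies A: already at s4 itself, s4 forces B but s4 does not force A.
s4 lacks atom A, so s4 does not force A.

No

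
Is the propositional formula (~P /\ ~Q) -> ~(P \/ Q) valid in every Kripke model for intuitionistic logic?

This is a constructively valid De Morgan direction (conjunction of negations to negated disjunction), which is intuitionistically derivable.
If both ~P and ~Q hold at a world, no accessible world forces P or forces Q, so none forces P \/ Q.

Yes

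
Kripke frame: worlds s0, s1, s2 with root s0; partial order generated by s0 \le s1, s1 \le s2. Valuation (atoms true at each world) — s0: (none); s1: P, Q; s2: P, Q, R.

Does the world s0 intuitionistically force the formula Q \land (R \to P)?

No

s0 \nVdash Q \land (R \to P) since s0 fails Q.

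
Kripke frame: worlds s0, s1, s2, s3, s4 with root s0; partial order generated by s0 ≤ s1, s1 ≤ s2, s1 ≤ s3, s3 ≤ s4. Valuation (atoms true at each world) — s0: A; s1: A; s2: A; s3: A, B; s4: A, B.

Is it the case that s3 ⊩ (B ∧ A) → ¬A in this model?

s3 ⊮ (B ∧ A) → ¬A: already at s3 itself, s3 ⊩ B ∧ A but s3 ⊮ ¬A.
s3 ⊮ ¬A since s3 is accessible from s3 and s3 ⊩ A.

No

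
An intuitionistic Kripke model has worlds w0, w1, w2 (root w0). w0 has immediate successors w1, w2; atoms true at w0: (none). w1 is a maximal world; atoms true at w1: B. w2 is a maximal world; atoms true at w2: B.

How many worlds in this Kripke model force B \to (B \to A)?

0

w0: does not force it — w0 \nVdash B \to (B \to A): at the accessible world w1, w1 \Vdash B but w1 \nVdash B \to A.
w1: does not force it — w1 \nVdash B \to (B \to A): already at w1 itself, w1 \Vdash B but w1 \nVdash B \to A.
w2: does not force it.
Worlds forcing the formula: { }.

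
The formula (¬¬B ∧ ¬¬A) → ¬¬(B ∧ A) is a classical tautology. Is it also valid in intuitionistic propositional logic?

Yes

This is the distribution of double negation over conjunction, which is intuitionistically derivable.
Assume ¬¬B, ¬¬A, and ¬(B ∧ A). From B we'd get ¬A (since B ∧ A is refuted), contradicting ¬¬A; so ¬B, contradicting ¬¬B.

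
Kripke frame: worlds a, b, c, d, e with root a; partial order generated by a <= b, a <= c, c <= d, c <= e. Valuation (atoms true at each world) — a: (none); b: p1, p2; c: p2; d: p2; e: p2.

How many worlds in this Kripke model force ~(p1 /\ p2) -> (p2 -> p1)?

1

a: does not force it — a ||-/- ~(p1 /\ p2) -> (p2 -> p1): at the accessible world c, c ||- ~(p1 /\ p2) but c ||-/- p2 -> p1.
b: forces it.
c: does not force it — c ||-/- ~(p1 /\ p2) -> (p2 -> p1): already at c itself, c ||- ~(p1 /\ p2) but c ||-/- p2 -> p1.
d: does not force it.
e: does not force it.
Worlds forcing the formula: {b}.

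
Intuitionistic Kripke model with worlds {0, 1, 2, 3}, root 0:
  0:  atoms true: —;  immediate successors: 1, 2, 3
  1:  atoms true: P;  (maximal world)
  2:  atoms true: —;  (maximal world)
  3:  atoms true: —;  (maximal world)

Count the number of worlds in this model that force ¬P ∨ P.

3

0: does not force it — 0 ⊮ ¬P ∨ P: neither disjunct is forced at 0.
1: forces it.
2: forces it.
3: forces it.
Worlds forcing the formula: {1, 2, 3}.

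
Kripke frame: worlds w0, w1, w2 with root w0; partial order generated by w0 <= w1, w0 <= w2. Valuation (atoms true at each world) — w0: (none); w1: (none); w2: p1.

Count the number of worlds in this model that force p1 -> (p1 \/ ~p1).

w0: forces it.
w1: forces it.
w2: forces it.
Worlds forcing the formula: {w0, w1, w2}.

3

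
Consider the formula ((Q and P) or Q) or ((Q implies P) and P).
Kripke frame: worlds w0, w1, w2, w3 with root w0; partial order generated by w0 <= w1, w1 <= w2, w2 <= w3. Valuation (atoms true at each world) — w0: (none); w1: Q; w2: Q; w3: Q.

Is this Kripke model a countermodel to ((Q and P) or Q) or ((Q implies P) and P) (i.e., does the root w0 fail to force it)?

Yes

w0 does not force ((Q and P) or Q) or ((Q implies P) and P): neither disjunct is forced at w0.
w0 does not force (Q and P) or Q: neither disjunct is forced at w0.
w0 does not force Q and P since w0 fails Q.
So the root w0 does not force ((Q and P) or Q) or ((Q implies P) and P); the model is a countermodel.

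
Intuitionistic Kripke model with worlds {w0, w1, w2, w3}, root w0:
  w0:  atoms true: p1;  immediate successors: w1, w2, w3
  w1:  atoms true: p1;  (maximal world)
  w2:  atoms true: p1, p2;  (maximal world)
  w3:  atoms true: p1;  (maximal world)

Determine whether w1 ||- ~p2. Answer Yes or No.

Yes

w1 ||- ~p2: no world accessible from w1 forces p2.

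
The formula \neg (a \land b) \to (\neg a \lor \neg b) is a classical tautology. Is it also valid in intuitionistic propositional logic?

No

This is the constructively invalid direction of De Morgan's law for conjunction, which is not intuitionistically valid.
A Kripke countermodel: worlds s0, s1, s2; order generated by s0 \le s1, s0 \le s2; atoms true at each world — s0:{}; s1:{a}; s2:{b}.
s0 \nVdash \neg (a \land b) \to (\neg a \lor \neg b): already at s0 itself, s0 \Vdash \neg (a \land b) but s0 \nVdash \neg a \lor \neg b.
s0 \nVdash \neg a \lor \neg b: neither disjunct is forced at s0.
s0 \nVdash \neg a since s1 is accessible from s0 and s1 \Vdash a.
So the root s0 does not force the formula.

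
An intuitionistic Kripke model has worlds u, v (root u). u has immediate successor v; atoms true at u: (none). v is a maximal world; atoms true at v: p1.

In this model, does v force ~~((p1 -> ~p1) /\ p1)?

No

v ||-/- ~~((p1 -> ~p1) /\ p1) since v is accessible from v and v ||- ~((p1 -> ~p1) /\ p1).
v ||- ~((p1 -> ~p1) /\ p1): no world accessible from v forces (p1 -> ~p1) /\ p1.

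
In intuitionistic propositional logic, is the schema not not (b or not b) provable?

This is the double negation of excluded middle, which is intuitionistically derivable.
Assuming not (b or not b): from b we'd get b or not b, so not b; but then b or not b again — contradiction. Hence not not (b or not b).

Yes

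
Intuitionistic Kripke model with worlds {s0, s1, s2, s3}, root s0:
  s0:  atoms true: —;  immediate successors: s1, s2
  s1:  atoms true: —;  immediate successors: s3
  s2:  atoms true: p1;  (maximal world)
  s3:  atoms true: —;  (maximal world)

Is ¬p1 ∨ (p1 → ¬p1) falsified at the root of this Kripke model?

Yes

s0 ⊮ ¬p1 ∨ (p1 → ¬p1): neither disjunct is forced at s0.
s0 ⊮ ¬p1 since s2 is accessible from s0 and s2 ⊩ p1.
So the root s0 does not force ¬p1 ∨ (p1 → ¬p1); the model is a countermodel.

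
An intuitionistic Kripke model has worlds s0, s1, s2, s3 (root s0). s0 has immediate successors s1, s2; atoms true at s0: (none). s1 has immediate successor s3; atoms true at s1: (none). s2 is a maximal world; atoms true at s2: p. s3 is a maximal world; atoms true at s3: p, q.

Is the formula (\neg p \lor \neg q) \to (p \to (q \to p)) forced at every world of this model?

Yes

s0 \Vdash (\neg p \lor \neg q) \to (p \to (q \to p)): every world accessible from s0 that forces \neg p \lor \neg q (namely s2) also forces p \to (q \to p).
Since the root s0 forces (\neg p \lor \neg q) \to (p \to (q \to p)) and forcing is persistent (monotone upward), every world forces it.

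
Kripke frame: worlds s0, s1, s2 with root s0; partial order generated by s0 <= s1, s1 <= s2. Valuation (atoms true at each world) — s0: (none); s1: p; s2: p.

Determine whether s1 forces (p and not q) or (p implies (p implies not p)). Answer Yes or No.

s1 forces (p and not q) or (p implies (p implies not p)) via the disjunct p and not q.

Yes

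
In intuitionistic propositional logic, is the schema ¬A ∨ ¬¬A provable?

This is the weak law of excluded middle, which is not intuitionistically valid.
A Kripke countermodel: worlds 0, 1, 2; order generated by 0 ≤ 1, 0 ≤ 2; atoms true at each world — 0:{}; 1:{A}; 2:{}.
0 ⊮ ¬A ∨ ¬¬A: neither disjunct is forced at 0.
0 ⊮ ¬A since 1 is accessible from 0 and 1 ⊩ A.
So the root 0 does not force the formula.

No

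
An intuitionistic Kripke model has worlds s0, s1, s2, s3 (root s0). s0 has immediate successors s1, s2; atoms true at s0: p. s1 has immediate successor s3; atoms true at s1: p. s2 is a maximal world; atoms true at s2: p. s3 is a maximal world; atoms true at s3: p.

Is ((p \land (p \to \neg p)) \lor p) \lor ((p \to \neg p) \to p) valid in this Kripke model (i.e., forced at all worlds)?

Yes

s0 \Vdash ((p \land (p \to \neg p)) \lor p) \lor ((p \to \neg p) \to p) via the disjunct (p \land (p \to \neg p)) \lor p.
Since the root s0 forces ((p \land (p \to \neg p)) \lor p) \lor ((p \to \neg p) \to p) and forcing is persistent (monotone upward), every world forces it.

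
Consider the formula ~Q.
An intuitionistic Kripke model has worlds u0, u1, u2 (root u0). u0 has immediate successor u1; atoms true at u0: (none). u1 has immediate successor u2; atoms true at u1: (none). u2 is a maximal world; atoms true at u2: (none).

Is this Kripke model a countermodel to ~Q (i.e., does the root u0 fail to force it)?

No

u0 ||- ~Q: no world accessible from u0 forces Q.
So the root u0 forces ~Q; the model is not a countermodel.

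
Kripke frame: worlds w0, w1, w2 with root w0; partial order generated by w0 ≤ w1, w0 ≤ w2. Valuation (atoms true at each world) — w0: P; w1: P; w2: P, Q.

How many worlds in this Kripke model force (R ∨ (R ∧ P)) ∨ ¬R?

3

w0: forces it.
w1: forces it.
w2: forces it.
Worlds forcing the formula: {w0, w1, w2}.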